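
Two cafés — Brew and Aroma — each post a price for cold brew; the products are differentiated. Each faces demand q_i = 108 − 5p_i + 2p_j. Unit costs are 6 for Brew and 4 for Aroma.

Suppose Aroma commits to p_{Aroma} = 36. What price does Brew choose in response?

21

Brew's profit: π = (p_{Brew} − 6)(108 − 5p_{Brew} + 2p_{Aroma}).
∂π/∂p_{Brew} = 138 − 10p_{Brew} + 2p_{Aroma} = 0 ⇒ p_{Brew} = 13.8 + 0.2p_{Aroma}.
At p_{Aroma} = 36: p_{Brew} = 13.8 + 0.2·36 = 21.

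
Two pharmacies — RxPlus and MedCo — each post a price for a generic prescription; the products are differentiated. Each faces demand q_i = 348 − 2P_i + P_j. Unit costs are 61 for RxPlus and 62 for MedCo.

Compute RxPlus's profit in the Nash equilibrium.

18355.28

RxPlus's profit: π = (P_{RxPlus} − 61)(348 − 2P_{RxPlus} + P_{MedCo}).
∂π/∂P_{RxPlus} = 470 − 4P_{RxPlus} + P_{MedCo} = 0 ⇒ P_{RxPlus} = 117.5 + 0.25P_{MedCo}.
Similarly P_{MedCo} = 118 + 0.25P_{RxPlus}.
Solving the two reaction functions simultaneously: (1 − (0.25)(0.25))P_{RxPlus} = 117.5 + 0.25·118, so 0.9375P_{RxPlus} = 147 and P_{RxPlus} = 156.8.
Then P_{MedCo} = 118 + 0.25·156.8 = 157.2.
q_{RxPlus} = 348 − 2·156.8 + 157.2 = 191.6.
Profit = (156.8 − 61)·191.6 = 18355.28.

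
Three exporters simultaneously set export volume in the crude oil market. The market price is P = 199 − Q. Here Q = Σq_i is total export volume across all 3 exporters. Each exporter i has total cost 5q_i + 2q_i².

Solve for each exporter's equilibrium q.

A representative exporter's profit is π_i = q_i(199 − Q) − 5q_i − 2q_i², with Q = q_i + Σ_{j≠i} q_j.
First-order condition: 194 − 6q_i − Σ_{j≠i} q_j = 0.
Imposing symmetry (q_j = q for all j) turns Σ_{j≠i} q_j into 2q, so 194 = 8q and q = 24.25.

24.25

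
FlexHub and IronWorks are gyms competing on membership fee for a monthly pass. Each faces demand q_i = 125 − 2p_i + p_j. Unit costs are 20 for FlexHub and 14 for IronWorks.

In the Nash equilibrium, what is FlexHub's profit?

FlexHub's profit: π = (p_{FlexHub} − 20)(125 − 2p_{FlexHub} + p_{IronWorks}).
∂π/∂p_{FlexHub} = 165 − 4p_{FlexHub} + p_{IronWorks} = 0 ⇒ p_{FlexHub} = 41.25 + 0.25p_{IronWorks}.
Similarly p_{IronWorks} = 38.25 + 0.25p_{FlexHub}.
Plugging p_{IronWorks} into FlexHub's best response: p_{FlexHub} = 41.25 + 0.25(38.25 + 0.25p_{FlexHub}) ⇒ 0.9375p_{FlexHub} = 50.8125, so p_{FlexHub} = 54.2.
Then p_{IronWorks} = 38.25 + 0.25·54.2 = 51.8.
q_{FlexHub} = 125 − 2·54.2 + 51.8 = 68.4.
Profit = (54.2 − 20)·68.4 = 2339.28.

2339.28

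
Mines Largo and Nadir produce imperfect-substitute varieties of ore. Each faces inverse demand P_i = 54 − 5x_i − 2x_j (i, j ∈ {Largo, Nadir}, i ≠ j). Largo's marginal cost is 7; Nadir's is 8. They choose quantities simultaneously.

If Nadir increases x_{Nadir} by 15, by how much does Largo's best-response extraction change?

-3

Mine Largo's profit: π = x_{Largo}(54 − 5x_{Largo} − 2x_{Nadir}) − 7x_{Largo}.
∂π/∂x_{Largo} = 47 − 10x_{Largo} − 2x_{Nadir} = 0 ⇒ x_{Largo} = 4.7 − 0.2x_{Nadir}.
The reaction-function slope is −0.2, so a 15-unit rise in x_{Nadir} moves x_{Largo} by −0.2 × 15 = −3. Largo's best response falls — the actions are strategic substitutes.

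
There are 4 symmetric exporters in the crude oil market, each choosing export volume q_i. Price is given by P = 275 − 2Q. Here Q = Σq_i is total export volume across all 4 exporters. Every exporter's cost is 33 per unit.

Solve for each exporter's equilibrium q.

24.2

A representative exporter's profit is π_i = q_i(275 − 2Q) − 33q_i, with Q = q_i + Σ_{j≠i} q_j.
First-order condition: 242 − 4q_i − 2Σ_{j≠i} q_j = 0.
Imposing symmetry (q_j = q for all j) turns Σ_{j≠i} q_j into 3q, so 242 = 10q and q = 24.2.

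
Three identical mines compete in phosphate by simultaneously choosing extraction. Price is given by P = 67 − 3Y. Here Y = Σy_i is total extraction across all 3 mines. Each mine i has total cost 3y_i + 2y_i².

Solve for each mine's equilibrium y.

A representative mine's profit is π_i = y_i(67 − 3Y) − 3y_i − 2y_i², with Y = y_i + Σ_{j≠i} y_j.
First-order condition: 64 − 10y_i − 3Σ_{j≠i} y_j = 0.
In a symmetric equilibrium every mine chooses the same y, so Σ_{j≠i} y_j = 2y. The condition becomes 64 − 16y = 0, giving y = 64/16 = 4.

4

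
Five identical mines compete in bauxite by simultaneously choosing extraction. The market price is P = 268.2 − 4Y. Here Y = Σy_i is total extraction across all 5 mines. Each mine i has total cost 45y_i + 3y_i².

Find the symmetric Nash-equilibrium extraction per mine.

7.44

A representative mine's profit is π_i = y_i(268.2 − 4Y) − 45y_i − 3y_i², with Y = y_i + Σ_{j≠i} y_j.
First-order condition: 223.2 − 14y_i − 4Σ_{j≠i} y_j = 0.
Imposing symmetry (y_j = y for all j) turns Σ_{j≠i} y_j into 4y, so 223.2 = 30y and y = 7.44.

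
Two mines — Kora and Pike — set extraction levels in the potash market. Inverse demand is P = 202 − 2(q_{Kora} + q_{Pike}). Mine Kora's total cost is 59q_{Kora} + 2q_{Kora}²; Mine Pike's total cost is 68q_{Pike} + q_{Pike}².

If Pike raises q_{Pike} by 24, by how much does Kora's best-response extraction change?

Mine Kora's profit: π = q_{Kora}(202 − 2(q_{Kora} + q_{Pike})) − 59q_{Kora} − 2q_{Kora}².
∂π/∂q_{Kora} = 143 − 8q_{Kora} − 2q_{Pike} = 0, so q_{Kora} = 17.875 − 0.25q_{Pike}.
The reaction-function slope is −0.25, so a 24-unit rise in q_{Pike} moves q_{Kora} by −0.25 × 24 = −6. Kora's best response falls — the actions are strategic substitutes.

-6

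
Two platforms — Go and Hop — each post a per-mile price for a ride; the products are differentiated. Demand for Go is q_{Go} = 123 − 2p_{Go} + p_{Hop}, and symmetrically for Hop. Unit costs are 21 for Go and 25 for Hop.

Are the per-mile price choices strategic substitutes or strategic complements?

Go's profit: π = (p_{Go} − 21)(123 − 2p_{Go} + p_{Hop}).
∂π/∂p_{Go} = 165 − 4p_{Go} + p_{Hop} = 0 ⇒ p_{Go} = 41.25 + 0.25p_{Hop}.
The best-response slope dp_{Go}/dp_{Hop} = 0.25 > 0: the reaction function is upward-sloping, so the choices are strategic complements.

strategic complements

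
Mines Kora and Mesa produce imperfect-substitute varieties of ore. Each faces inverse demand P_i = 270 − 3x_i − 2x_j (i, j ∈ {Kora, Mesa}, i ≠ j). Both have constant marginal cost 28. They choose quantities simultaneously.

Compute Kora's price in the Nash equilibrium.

118.75

Mine Kora's profit: π = x_{Kora}(270 − 3x_{Kora} − 2x_{Mesa}) − 28x_{Kora}.
∂π/∂x_{Kora} = 242 − 6x_{Kora} − 2x_{Mesa} = 0 ⇒ x_{Kora} = 121/3 − (1/3)x_{Mesa}.
The game is symmetric, so in equilibrium x_{Mesa} = x_{Kora}: the reaction function gives (4/3)x_{Kora} = 121/3, hence x_{Kora} = 30.25.
P_{Kora} = 270 − 3·30.25 − 2·30.25 = 118.75.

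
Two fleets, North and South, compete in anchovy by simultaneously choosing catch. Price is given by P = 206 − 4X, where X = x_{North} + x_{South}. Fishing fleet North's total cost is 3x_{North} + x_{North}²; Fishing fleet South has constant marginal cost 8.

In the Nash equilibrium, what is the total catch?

Fishing fleet North's profit: π = x_{North}(206 − 4(x_{North} + x_{South})) − 3x_{North} − x_{North}².
∂π/∂x_{North} = 203 − 10x_{North} − 4x_{South} = 0, so x_{North} = 20.3 − 0.4x_{South}.
For South: ∂π/∂x_{South} = 198 − 8x_{South} − 4x_{North} = 0 ⇒ x_{South} = 24.75 − 0.5x_{North}.
Plugging x_{South} into North's best response: x_{North} = 20.3 − 0.4(24.75 − 0.5x_{North}) ⇒ 0.8x_{North} = 10.4, so x_{North} = 13.
Then x_{South} = 24.75 − 0.5·13 = 18.25.
Total catch: 13 + 18.25 = 31.25.

31.25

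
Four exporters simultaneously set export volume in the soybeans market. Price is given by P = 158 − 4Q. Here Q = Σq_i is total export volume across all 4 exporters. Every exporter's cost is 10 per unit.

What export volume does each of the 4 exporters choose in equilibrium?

A representative exporter's profit is π_i = q_i(158 − 4Q) − 10q_i, with Q = q_i + Σ_{j≠i} q_j.
First-order condition: 148 − 8q_i − 4Σ_{j≠i} q_j = 0.
Imposing symmetry (q_j = q for all j) turns Σ_{j≠i} q_j into 3q, so 148 = 20q and q = 7.4.

7.4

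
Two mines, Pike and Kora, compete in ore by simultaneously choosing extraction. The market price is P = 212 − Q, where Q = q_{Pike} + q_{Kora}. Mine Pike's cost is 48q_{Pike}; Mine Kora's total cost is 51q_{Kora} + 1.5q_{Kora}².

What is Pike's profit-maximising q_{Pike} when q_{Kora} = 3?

80.5

Mine Pike's profit: π = q_{Pike}(212 − (q_{Pike} + q_{Kora})) − 48q_{Pike}.
∂π/∂q_{Pike} = 164 − 2q_{Pike} − q_{Kora} = 0, so q_{Pike} = 82 − 0.5q_{Kora}.
At q_{Kora} = 3: q_{Pike} = 82 − 0.5·3 = 80.5.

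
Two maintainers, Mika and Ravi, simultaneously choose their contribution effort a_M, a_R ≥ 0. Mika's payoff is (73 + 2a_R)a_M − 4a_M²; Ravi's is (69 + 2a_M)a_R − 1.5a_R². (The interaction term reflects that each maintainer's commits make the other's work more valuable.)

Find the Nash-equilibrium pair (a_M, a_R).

Expanding Mika's payoff: 73a_M + 2a_Ra_M − 4a_M².
∂π/∂a_M = 73 + 2a_R − 8a_M = 0, so a_M = 9.125 + 0.25a_R.
Likewise for Ravi: a_R = 23 + (2/3)a_M.
Plugging a_R into Mika's best response: a_M = 9.125 + 0.25(23 + (2/3)a_M) ⇒ (5/6)a_M = 14.875, so a_M = 17.85.
Then a_R = 23 + (2/3)·17.85 = 34.9.

17.85, 34.9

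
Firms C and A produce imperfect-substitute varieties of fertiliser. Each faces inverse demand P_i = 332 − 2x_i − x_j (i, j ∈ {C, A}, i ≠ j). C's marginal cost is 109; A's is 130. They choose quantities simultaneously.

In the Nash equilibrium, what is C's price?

Firm C's profit: π = x_C(332 − 2x_C − x_A) − 109x_C.
∂π/∂x_C = 223 − 4x_C − x_A = 0 ⇒ x_C = 55.75 − 0.25x_A.
Similarly x_A = 50.5 − 0.25x_C.
Plugging x_A into C's best response: x_C = 55.75 − 0.25(50.5 − 0.25x_C) ⇒ 0.9375x_C = 43.125, so x_C = 46.
Then x_A = 50.5 − 0.25·46 = 39.
P_C = 332 − 2·46 − 39 = 201.

201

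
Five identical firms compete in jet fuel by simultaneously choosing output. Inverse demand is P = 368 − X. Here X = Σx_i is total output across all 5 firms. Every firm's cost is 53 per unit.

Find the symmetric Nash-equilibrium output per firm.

52.5

A representative firm's profit is π_i = x_i(368 − X) − 53x_i, with X = x_i + Σ_{j≠i} x_j.
First-order condition: 315 − 2x_i − Σ_{j≠i} x_j = 0.
With identical firms, set every x_j = x: then 315 − 2x − 4x = 0, i.e. x = 315/6 = 52.5.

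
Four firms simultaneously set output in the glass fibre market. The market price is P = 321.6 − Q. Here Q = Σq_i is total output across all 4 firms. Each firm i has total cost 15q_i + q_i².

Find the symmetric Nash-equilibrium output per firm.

43.8

A representative firm's profit is π_i = q_i(321.6 − Q) − 15q_i − q_i², with Q = q_i + Σ_{j≠i} q_j.
First-order condition: 306.6 − 4q_i − Σ_{j≠i} q_j = 0.
With identical firms, set every q_j = q: then 306.6 − 4q − 3q = 0, i.e. q = 306.6/7 = 43.8.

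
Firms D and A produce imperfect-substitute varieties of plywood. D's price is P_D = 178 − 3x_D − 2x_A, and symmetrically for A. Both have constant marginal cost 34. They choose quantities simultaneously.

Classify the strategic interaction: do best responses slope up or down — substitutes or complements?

Firm D's profit: π = x_D(178 − 3x_D − 2x_A) − 34x_D.
∂π/∂x_D = 144 − 6x_D − 2x_A = 0 ⇒ x_D = 24 − (1/3)x_A.
The best-response slope dx_D/dx_A = −1/3 < 0: the reaction function is downward-sloping, so the choices are strategic substitutes.

strategic substitutes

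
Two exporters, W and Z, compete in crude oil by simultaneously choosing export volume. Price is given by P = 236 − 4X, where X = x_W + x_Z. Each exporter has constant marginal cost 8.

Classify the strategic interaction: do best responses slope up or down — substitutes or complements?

Exporter W's profit: π = x_W(236 − 4(x_W + x_Z)) − 8x_W.
∂π/∂x_W = 228 − 8x_W − 4x_Z = 0, so x_W = 28.5 − 0.5x_Z.
The best-response slope dx_W/dx_Z = −0.5 < 0: the reaction function is downward-sloping, so the choices are strategic substitutes.

strategic substitutes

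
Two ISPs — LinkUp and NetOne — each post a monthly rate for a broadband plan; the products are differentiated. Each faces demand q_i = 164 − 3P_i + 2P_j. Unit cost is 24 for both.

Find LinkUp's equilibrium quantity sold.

105

LinkUp's profit: π = (P_{LinkUp} − 24)(164 − 3P_{LinkUp} + 2P_{NetOne}).
∂π/∂P_{LinkUp} = 236 − 6P_{LinkUp} + 2P_{NetOne} = 0 ⇒ P_{LinkUp} = 118/3 + (1/3)P_{NetOne}.
By symmetry P_{NetOne} = P_{LinkUp}; substituting into the reaction function, (2/3)P_{LinkUp} = 118/3 and P_{LinkUp} = 59.
q_{LinkUp} = 164 − 3·59 + 2·59 = 105.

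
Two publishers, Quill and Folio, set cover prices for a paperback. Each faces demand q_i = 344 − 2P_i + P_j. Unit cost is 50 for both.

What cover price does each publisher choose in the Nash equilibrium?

Quill's profit: π = (P_{Quill} − 50)(344 − 2P_{Quill} + P_{Folio}).
∂π/∂P_{Quill} = 444 − 4P_{Quill} + P_{Folio} = 0 ⇒ P_{Quill} = 111 + 0.25P_{Folio}.
The game is symmetric, so in equilibrium P_{Folio} = P_{Quill}: the reaction function gives 0.75P_{Quill} = 111, hence P_{Quill} = 148.

148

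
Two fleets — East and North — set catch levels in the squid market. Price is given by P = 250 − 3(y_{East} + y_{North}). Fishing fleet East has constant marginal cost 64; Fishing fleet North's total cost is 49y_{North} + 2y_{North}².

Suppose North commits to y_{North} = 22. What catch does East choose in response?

20

Fishing fleet East's profit: π = y_{East}(250 − 3(y_{East} + y_{North})) − 64y_{East}.
∂π/∂y_{East} = 186 − 6y_{East} − 3y_{North} = 0, so y_{East} = 31 − 0.5y_{North}.
At y_{North} = 22: y_{East} = 31 − 0.5·22 = 20.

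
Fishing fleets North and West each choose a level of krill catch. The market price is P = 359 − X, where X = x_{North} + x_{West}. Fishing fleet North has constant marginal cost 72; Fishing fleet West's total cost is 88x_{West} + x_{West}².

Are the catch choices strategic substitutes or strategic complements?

Fishing fleet North's profit: π = x_{North}(359 − (x_{North} + x_{West})) − 72x_{North}.
∂π/∂x_{North} = 287 − 2x_{North} − x_{West} = 0, so x_{North} = 143.5 − 0.5x_{West}.
The best-response slope dx_{North}/dx_{West} = −0.5 < 0: the reaction function is downward-sloping, so the choices are strategic substitutes.

strategic substitutes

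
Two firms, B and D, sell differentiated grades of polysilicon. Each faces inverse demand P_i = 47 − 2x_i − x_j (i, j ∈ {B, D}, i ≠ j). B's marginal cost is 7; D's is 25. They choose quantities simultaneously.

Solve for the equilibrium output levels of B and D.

Firm B's profit: π = x_B(47 − 2x_B − x_D) − 7x_B.
∂π/∂x_B = 40 − 4x_B − x_D = 0 ⇒ x_B = 10 − 0.25x_D.
Similarly x_D = 5.5 − 0.25x_B.
Solving the two reaction functions simultaneously: (1 − (−0.25)(−0.25))x_B = 10 − 0.25·5.5, so 0.9375x_B = 8.625 and x_B = 9.2.
Then x_D = 5.5 − 0.25·9.2 = 3.2.

9.2, 3.2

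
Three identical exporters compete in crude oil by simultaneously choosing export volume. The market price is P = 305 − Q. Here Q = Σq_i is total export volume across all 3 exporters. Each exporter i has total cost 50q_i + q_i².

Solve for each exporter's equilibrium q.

42.5

A representative exporter's profit is π_i = q_i(305 − Q) − 50q_i − q_i², with Q = q_i + Σ_{j≠i} q_j.
First-order condition: 255 − 4q_i − Σ_{j≠i} q_j = 0.
With identical exporters, set every q_j = q: then 255 − 4q − 2q = 0, i.e. q = 255/6 = 42.5.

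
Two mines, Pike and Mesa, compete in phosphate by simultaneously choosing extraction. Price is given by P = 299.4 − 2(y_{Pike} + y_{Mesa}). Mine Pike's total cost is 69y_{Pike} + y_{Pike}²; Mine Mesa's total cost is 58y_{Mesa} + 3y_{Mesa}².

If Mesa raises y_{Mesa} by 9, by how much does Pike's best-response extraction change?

-3

Mine Pike's profit: π = y_{Pike}(299.4 − 2(y_{Pike} + y_{Mesa})) − 69y_{Pike} − y_{Pike}².
∂π/∂y_{Pike} = 230.4 − 6y_{Pike} − 2y_{Mesa} = 0, so y_{Pike} = 38.4 − (1/3)y_{Mesa}.
The reaction-function slope is −1/3, so a 9-unit rise in y_{Mesa} moves y_{Pike} by −1/3 × 9 = −3. Pike's best response falls — the actions are strategic substitutes.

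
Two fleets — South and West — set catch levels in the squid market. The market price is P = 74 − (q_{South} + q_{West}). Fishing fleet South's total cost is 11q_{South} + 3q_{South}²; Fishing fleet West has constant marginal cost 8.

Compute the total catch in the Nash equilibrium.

35

Fishing fleet South's profit: π = q_{South}(74 − (q_{South} + q_{West})) − 11q_{South} − 3q_{South}².
∂π/∂q_{South} = 63 − 8q_{South} − q_{West} = 0, so q_{South} = 7.875 − 0.125q_{West}.
For West: ∂π/∂q_{West} = 66 − 2q_{West} − q_{South} = 0 ⇒ q_{West} = 33 − 0.5q_{South}.
Substituting the second reaction function into the first: q_{South} = 7.875 − 0.125(33 − 0.5q_{South}), which gives 0.9375q_{South} = 3.75 ⇒ q_{South} = 4.
Then q_{West} = 33 − 0.5·4 = 31.
Total catch: 4 + 31 = 35.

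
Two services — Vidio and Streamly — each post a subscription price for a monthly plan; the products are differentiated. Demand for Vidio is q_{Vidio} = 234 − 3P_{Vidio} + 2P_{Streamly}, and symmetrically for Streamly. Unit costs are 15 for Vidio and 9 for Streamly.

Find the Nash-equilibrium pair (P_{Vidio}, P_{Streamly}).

68.625, 66.375

Vidio's profit: π = (P_{Vidio} − 15)(234 − 3P_{Vidio} + 2P_{Streamly}).
∂π/∂P_{Vidio} = 279 − 6P_{Vidio} + 2P_{Streamly} = 0 ⇒ P_{Vidio} = 46.5 + (1/3)P_{Streamly}.
Similarly P_{Streamly} = 43.5 + (1/3)P_{Vidio}.
Solving the two reaction functions simultaneously: (1 − (1/3)(1/3))P_{Vidio} = 46.5 + (1/3)·43.5, so (8/9)P_{Vidio} = 61 and P_{Vidio} = 68.625.
Then P_{Streamly} = 43.5 + (1/3)·68.625 = 66.375.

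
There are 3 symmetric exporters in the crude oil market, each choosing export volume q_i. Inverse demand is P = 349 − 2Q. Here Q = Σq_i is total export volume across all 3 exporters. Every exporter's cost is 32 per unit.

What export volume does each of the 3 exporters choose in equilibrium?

39.625

A representative exporter's profit is π_i = q_i(349 − 2Q) − 32q_i, with Q = q_i + Σ_{j≠i} q_j.
First-order condition: 317 − 4q_i − 2Σ_{j≠i} q_j = 0.
In a symmetric equilibrium every exporter chooses the same q, so Σ_{j≠i} q_j = 2q. The condition becomes 317 − 8q = 0, giving q = 317/8 = 39.625.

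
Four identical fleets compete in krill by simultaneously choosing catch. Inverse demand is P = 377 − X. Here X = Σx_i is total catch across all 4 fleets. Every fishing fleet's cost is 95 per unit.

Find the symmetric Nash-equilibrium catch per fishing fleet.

56.4

A representative fishing fleet's profit is π_i = x_i(377 − X) − 95x_i, with X = x_i + Σ_{j≠i} x_j.
First-order condition: 282 − 2x_i − Σ_{j≠i} x_j = 0.
With identical fishing fleets, set every x_j = x: then 282 − 2x − 3x = 0, i.e. x = 282/5 = 56.4.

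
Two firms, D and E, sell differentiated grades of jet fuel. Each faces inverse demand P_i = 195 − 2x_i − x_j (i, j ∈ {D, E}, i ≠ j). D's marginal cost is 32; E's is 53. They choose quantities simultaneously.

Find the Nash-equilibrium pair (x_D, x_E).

34, 27

Firm D's profit: π = x_D(195 − 2x_D − x_E) − 32x_D.
∂π/∂x_D = 163 − 4x_D − x_E = 0 ⇒ x_D = 40.75 − 0.25x_E.
Similarly x_E = 35.5 − 0.25x_D.
Substituting the second reaction function into the first: x_D = 40.75 − 0.25(35.5 − 0.25x_D), which gives 0.9375x_D = 31.875 ⇒ x_D = 34.
Then x_E = 35.5 − 0.25·34 = 27.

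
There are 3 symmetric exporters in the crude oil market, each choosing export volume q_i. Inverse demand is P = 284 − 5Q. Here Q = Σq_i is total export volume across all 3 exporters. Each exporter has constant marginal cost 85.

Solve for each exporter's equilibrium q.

A representative exporter's profit is π_i = q_i(284 − 5Q) − 85q_i, with Q = q_i + Σ_{j≠i} q_j.
First-order condition: 199 − 10q_i − 5Σ_{j≠i} q_j = 0.
Imposing symmetry (q_j = q for all j) turns Σ_{j≠i} q_j into 2q, so 199 = 20q and q = 9.95.

9.95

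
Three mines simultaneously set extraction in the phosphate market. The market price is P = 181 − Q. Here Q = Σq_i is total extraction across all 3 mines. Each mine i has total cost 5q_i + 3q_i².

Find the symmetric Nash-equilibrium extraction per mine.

17.6

A representative mine's profit is π_i = q_i(181 − Q) − 5q_i − 3q_i², with Q = q_i + Σ_{j≠i} q_j.
First-order condition: 176 − 8q_i − Σ_{j≠i} q_j = 0.
In a symmetric equilibrium every mine chooses the same q, so Σ_{j≠i} q_j = 2q. The condition becomes 176 − 10q = 0, giving q = 176/10 = 17.6.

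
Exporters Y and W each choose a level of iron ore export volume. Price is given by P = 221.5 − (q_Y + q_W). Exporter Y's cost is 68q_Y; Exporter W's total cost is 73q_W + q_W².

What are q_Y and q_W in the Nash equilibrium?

Exporter Y's profit: π = q_Y(221.5 − (q_Y + q_W)) − 68q_Y.
∂π/∂q_Y = 153.5 − 2q_Y − q_W = 0, so q_Y = 76.75 − 0.5q_W.
For W: ∂π/∂q_W = 148.5 − 4q_W − q_Y = 0 ⇒ q_W = 37.125 − 0.25q_Y.
Plugging q_W into Y's best response: q_Y = 76.75 − 0.5(37.125 − 0.25q_Y) ⇒ 0.875q_Y = 58.1875, so q_Y = 66.5.
Then q_W = 37.125 − 0.25·66.5 = 20.5.

66.5, 20.5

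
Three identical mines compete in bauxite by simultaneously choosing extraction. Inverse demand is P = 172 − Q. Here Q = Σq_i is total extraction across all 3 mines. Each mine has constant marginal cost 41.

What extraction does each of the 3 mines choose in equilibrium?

32.75

A representative mine's profit is π_i = q_i(172 − Q) − 41q_i, with Q = q_i + Σ_{j≠i} q_j.
First-order condition: 131 − 2q_i − Σ_{j≠i} q_j = 0.
With identical mines, set every q_j = q: then 131 − 2q − 2q = 0, i.e. q = 131/4 = 32.75.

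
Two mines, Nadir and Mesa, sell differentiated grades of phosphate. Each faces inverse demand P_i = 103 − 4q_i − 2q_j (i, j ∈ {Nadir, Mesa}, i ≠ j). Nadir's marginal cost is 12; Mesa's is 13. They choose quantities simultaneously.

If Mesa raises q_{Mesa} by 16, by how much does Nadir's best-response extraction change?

Mine Nadir's profit: π = q_{Nadir}(103 − 4q_{Nadir} − 2q_{Mesa}) − 12q_{Nadir}.
∂π/∂q_{Nadir} = 91 − 8q_{Nadir} − 2q_{Mesa} = 0 ⇒ q_{Nadir} = 11.375 − 0.25q_{Mesa}.
The reaction-function slope is −0.25, so a 16-unit rise in q_{Mesa} moves q_{Nadir} by −0.25 × 16 = −4. Nadir's best response falls — the actions are strategic substitutes.

-4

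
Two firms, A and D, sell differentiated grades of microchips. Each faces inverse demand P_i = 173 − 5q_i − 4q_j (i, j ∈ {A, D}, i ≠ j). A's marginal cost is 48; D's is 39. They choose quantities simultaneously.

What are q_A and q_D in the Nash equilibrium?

Firm A's profit: π = q_A(173 − 5q_A − 4q_D) − 48q_A.
∂π/∂q_A = 125 − 10q_A − 4q_D = 0 ⇒ q_A = 12.5 − 0.4q_D.
Similarly q_D = 13.4 − 0.4q_A.
Substituting the second reaction function into the first: q_A = 12.5 − 0.4(13.4 − 0.4q_A), which gives 0.84q_A = 7.14 ⇒ q_A = 8.5.
Then q_D = 13.4 − 0.4·8.5 = 10.

8.5, 10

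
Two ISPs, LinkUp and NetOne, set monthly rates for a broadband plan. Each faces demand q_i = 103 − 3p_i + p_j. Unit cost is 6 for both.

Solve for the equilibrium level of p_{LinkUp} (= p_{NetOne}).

24.2

LinkUp's profit: π = (p_{LinkUp} − 6)(103 − 3p_{LinkUp} + p_{NetOne}).
∂π/∂p_{LinkUp} = 121 − 6p_{LinkUp} + p_{NetOne} = 0 ⇒ p_{LinkUp} = 121/6 + (1/6)p_{NetOne}.
The game is symmetric, so in equilibrium p_{NetOne} = p_{LinkUp}: the reaction function gives (5/6)p_{LinkUp} = 121/6, hence p_{LinkUp} = 24.2.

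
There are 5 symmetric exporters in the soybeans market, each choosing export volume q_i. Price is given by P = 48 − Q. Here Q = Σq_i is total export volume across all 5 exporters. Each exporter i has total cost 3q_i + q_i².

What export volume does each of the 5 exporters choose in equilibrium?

5.625

A representative exporter's profit is π_i = q_i(48 − Q) − 3q_i − q_i², with Q = q_i + Σ_{j≠i} q_j.
First-order condition: 45 − 4q_i − Σ_{j≠i} q_j = 0.
With identical exporters, set every q_j = q: then 45 − 4q − 4q = 0, i.e. q = 45/8 = 5.625.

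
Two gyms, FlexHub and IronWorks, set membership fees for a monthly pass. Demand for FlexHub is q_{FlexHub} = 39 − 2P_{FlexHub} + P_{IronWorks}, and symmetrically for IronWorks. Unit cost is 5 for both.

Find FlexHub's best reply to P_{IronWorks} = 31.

20

FlexHub's profit: π = (P_{FlexHub} − 5)(39 − 2P_{FlexHub} + P_{IronWorks}).
∂π/∂P_{FlexHub} = 49 − 4P_{FlexHub} + P_{IronWorks} = 0 ⇒ P_{FlexHub} = 12.25 + 0.25P_{IronWorks}.
At P_{IronWorks} = 31: P_{FlexHub} = 12.25 + 0.25·31 = 20.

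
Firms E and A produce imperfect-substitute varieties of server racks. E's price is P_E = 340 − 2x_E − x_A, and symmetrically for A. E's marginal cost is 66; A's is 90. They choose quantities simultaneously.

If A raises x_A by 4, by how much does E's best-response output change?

Firm E's profit: π = x_E(340 − 2x_E − x_A) − 66x_E.
∂π/∂x_E = 274 − 4x_E − x_A = 0 ⇒ x_E = 68.5 − 0.25x_A.
The reaction-function slope is −0.25, so a 4-unit rise in x_A moves x_E by −0.25 × 4 = −1. E's best response falls — the actions are strategic substitutes.

-1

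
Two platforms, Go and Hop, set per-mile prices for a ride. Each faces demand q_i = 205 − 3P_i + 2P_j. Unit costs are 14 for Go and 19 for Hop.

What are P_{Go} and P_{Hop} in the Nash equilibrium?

62.6875, 64.5625

Go's profit: π = (P_{Go} − 14)(205 − 3P_{Go} + 2P_{Hop}).
∂π/∂P_{Go} = 247 − 6P_{Go} + 2P_{Hop} = 0 ⇒ P_{Go} = 247/6 + (1/3)P_{Hop}.
Similarly P_{Hop} = 131/3 + (1/3)P_{Go}.
Substituting the second reaction function into the first: P_{Go} = 247/6 + (1/3)(131/3 + (1/3)P_{Go}), which gives (8/9)P_{Go} = 1003/18 ⇒ P_{Go} = 62.6875.
Then P_{Hop} = 131/3 + (1/3)·62.6875 = 64.5625.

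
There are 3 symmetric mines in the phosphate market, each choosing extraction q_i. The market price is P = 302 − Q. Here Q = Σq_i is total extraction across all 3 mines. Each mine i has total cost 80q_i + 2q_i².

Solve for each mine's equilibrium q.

A representative mine's profit is π_i = q_i(302 − Q) − 80q_i − 2q_i², with Q = q_i + Σ_{j≠i} q_j.
First-order condition: 222 − 6q_i − Σ_{j≠i} q_j = 0.
With identical mines, set every q_j = q: then 222 − 6q − 2q = 0, i.e. q = 222/8 = 27.75.

27.75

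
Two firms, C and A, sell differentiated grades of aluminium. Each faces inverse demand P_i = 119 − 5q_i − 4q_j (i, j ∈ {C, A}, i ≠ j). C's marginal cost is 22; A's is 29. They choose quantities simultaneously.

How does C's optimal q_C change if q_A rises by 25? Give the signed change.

-10

Firm C's profit: π = q_C(119 − 5q_C − 4q_A) − 22q_C.
∂π/∂q_C = 97 − 10q_C − 4q_A = 0 ⇒ q_C = 9.7 − 0.4q_A.
The reaction-function slope is −0.4, so a 25-unit rise in q_A moves q_C by −0.4 × 25 = −10. C's best response falls — the actions are strategic substitutes.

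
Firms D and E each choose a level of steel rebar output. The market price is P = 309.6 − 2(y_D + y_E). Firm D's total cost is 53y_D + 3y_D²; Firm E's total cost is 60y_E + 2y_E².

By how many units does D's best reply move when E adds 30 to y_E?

-6

Firm D's profit: π = y_D(309.6 − 2(y_D + y_E)) − 53y_D − 3y_D².
∂π/∂y_D = 256.6 − 10y_D − 2y_E = 0, so y_D = 25.66 − 0.2y_E.
The reaction-function slope is −0.2, so a 30-unit rise in y_E moves y_D by −0.2 × 30 = −6. D's best response falls — the actions are strategic substitutes.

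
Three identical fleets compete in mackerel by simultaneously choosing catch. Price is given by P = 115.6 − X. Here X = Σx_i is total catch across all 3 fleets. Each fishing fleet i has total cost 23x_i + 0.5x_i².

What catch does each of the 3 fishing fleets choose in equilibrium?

A representative fishing fleet's profit is π_i = x_i(115.6 − X) − 23x_i − 0.5x_i², with X = x_i + Σ_{j≠i} x_j.
First-order condition: 92.6 − 3x_i − Σ_{j≠i} x_j = 0.
With identical fishing fleets, set every x_j = x: then 92.6 − 3x − 2x = 0, i.e. x = 92.6/5 = 18.52.

18.52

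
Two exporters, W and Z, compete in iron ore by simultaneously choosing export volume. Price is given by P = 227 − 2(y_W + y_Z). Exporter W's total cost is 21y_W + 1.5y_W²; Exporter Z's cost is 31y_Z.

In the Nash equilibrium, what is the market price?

111

Exporter W's profit: π = y_W(227 − 2(y_W + y_Z)) − 21y_W − 1.5y_W².
∂π/∂y_W = 206 − 7y_W − 2y_Z = 0, so y_W = 206/7 − (2/7)y_Z.
For Z: ∂π/∂y_Z = 196 − 4y_Z − 2y_W = 0 ⇒ y_Z = 49 − 0.5y_W.
Plugging y_Z into W's best response: y_W = 206/7 − (2/7)(49 − 0.5y_W) ⇒ (6/7)y_W = 108/7, so y_W = 18.
Then y_Z = 49 − 0.5·18 = 40.
Equilibrium price: P = 227 − 2·58 = 111.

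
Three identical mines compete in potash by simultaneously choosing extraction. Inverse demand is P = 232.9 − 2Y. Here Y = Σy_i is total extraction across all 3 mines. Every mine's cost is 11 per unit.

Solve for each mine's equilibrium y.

27.7375

A representative mine's profit is π_i = y_i(232.9 − 2Y) − 11y_i, with Y = y_i + Σ_{j≠i} y_j.
First-order condition: 221.9 − 4y_i − 2Σ_{j≠i} y_j = 0.
With identical mines, set every y_j = y: then 221.9 − 4y − 4y = 0, i.e. y = 221.9/8 = 27.7375.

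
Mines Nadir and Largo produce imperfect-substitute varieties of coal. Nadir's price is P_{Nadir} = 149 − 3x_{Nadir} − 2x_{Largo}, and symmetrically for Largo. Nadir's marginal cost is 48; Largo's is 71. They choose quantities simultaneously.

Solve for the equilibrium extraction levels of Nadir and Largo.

14.0625, 8.3125

Mine Nadir's profit: π = x_{Nadir}(149 − 3x_{Nadir} − 2x_{Largo}) − 48x_{Nadir}.
∂π/∂x_{Nadir} = 101 − 6x_{Nadir} − 2x_{Largo} = 0 ⇒ x_{Nadir} = 101/6 − (1/3)x_{Largo}.
Similarly x_{Largo} = 13 − (1/3)x_{Nadir}.
Plugging x_{Largo} into Nadir's best response: x_{Nadir} = 101/6 − (1/3)(13 − (1/3)x_{Nadir}) ⇒ (8/9)x_{Nadir} = 12.5, so x_{Nadir} = 14.0625.
Then x_{Largo} = 13 − (1/3)·14.0625 = 8.3125.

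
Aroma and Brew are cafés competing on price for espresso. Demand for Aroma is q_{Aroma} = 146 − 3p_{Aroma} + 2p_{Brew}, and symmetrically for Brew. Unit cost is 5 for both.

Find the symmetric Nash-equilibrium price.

Aroma's profit: π = (p_{Aroma} − 5)(146 − 3p_{Aroma} + 2p_{Brew}).
∂π/∂p_{Aroma} = 161 − 6p_{Aroma} + 2p_{Brew} = 0 ⇒ p_{Aroma} = 161/6 + (1/3)p_{Brew}.
Setting p_{Aroma} = p_{Brew} in the reaction function: p_{Aroma} = 161/6 + (1/3)p_{Aroma}, so p_{Aroma} = (161/6) / (2/3) = 40.25.

40.25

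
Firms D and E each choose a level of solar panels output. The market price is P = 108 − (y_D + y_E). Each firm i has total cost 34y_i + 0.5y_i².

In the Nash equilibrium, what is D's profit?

513.375

Firm D's profit: π = y_D(108 − (y_D + y_E)) − 34y_D − 0.5y_D².
∂π/∂y_D = 74 − 3y_D − y_E = 0, so y_D = 74/3 − (1/3)y_E.
By symmetry y_E = y_D; substituting into the reaction function, (4/3)y_D = 74/3 and y_D = 18.5.
Price P = 108 − 37 = 71.
D's profit: (71 − 34)·18.5 − 0.5(18.5)² = 513.375.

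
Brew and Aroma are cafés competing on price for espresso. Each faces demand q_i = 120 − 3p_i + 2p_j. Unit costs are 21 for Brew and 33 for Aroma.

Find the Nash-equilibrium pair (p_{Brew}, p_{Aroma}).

Brew's profit: π = (p_{Brew} − 21)(120 − 3p_{Brew} + 2p_{Aroma}).
∂π/∂p_{Brew} = 183 − 6p_{Brew} + 2p_{Aroma} = 0 ⇒ p_{Brew} = 30.5 + (1/3)p_{Aroma}.
Similarly p_{Aroma} = 36.5 + (1/3)p_{Brew}.
Solving the two reaction functions simultaneously: (1 − (1/3)(1/3))p_{Brew} = 30.5 + (1/3)·36.5, so (8/9)p_{Brew} = 128/3 and p_{Brew} = 48.
Then p_{Aroma} = 36.5 + (1/3)·48 = 52.5.

48, 52.5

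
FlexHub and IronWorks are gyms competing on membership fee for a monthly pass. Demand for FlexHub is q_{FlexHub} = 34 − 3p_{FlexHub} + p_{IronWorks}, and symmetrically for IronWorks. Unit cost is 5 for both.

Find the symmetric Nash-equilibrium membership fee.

FlexHub's profit: π = (p_{FlexHub} − 5)(34 − 3p_{FlexHub} + p_{IronWorks}).
∂π/∂p_{FlexHub} = 49 − 6p_{FlexHub} + p_{IronWorks} = 0 ⇒ p_{FlexHub} = 49/6 + (1/6)p_{IronWorks}.
By symmetry p_{IronWorks} = p_{FlexHub}; substituting into the reaction function, (5/6)p_{FlexHub} = 49/6 and p_{FlexHub} = 9.8.

9.8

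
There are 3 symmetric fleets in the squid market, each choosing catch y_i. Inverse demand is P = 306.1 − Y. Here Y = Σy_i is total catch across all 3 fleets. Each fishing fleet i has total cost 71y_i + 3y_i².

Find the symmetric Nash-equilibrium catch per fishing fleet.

23.51

A representative fishing fleet's profit is π_i = y_i(306.1 − Y) − 71y_i − 3y_i², with Y = y_i + Σ_{j≠i} y_j.
First-order condition: 235.1 − 8y_i − Σ_{j≠i} y_j = 0.
With identical fishing fleets, set every y_j = y: then 235.1 − 8y − 2y = 0, i.e. y = 235.1/10 = 23.51.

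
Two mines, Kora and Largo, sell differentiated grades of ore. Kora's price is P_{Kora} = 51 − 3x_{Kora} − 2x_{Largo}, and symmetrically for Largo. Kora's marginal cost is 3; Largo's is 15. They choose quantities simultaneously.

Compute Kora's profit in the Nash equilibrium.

Mine Kora's profit: π = x_{Kora}(51 − 3x_{Kora} − 2x_{Largo}) − 3x_{Kora}.
∂π/∂x_{Kora} = 48 − 6x_{Kora} − 2x_{Largo} = 0 ⇒ x_{Kora} = 8 − (1/3)x_{Largo}.
Similarly x_{Largo} = 6 − (1/3)x_{Kora}.
Plugging x_{Largo} into Kora's best response: x_{Kora} = 8 − (1/3)(6 − (1/3)x_{Kora}) ⇒ (8/9)x_{Kora} = 6, so x_{Kora} = 6.75.
Then x_{Largo} = 6 − (1/3)·6.75 = 3.75.
P_{Kora} = 51 − 3·6.75 − 2·3.75 = 23.25.
Profit = (23.25 − 3)·6.75 = 136.6875.

136.6875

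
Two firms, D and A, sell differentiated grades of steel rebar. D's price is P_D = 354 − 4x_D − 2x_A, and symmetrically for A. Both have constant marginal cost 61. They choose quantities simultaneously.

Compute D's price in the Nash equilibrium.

Firm D's profit: π = x_D(354 − 4x_D − 2x_A) − 61x_D.
∂π/∂x_D = 293 − 8x_D − 2x_A = 0 ⇒ x_D = 36.625 − 0.25x_A.
Setting x_D = x_A in the reaction function: x_D = 36.625 − 0.25x_D, so x_D = 36.625 / 1.25 = 29.3.
P_D = 354 − 4·29.3 − 2·29.3 = 178.2.

178.2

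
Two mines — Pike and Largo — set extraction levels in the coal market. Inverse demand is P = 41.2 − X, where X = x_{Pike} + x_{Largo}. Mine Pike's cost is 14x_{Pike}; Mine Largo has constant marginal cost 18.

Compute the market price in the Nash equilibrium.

Mine Pike's profit: π = x_{Pike}(41.2 − (x_{Pike} + x_{Largo})) − 14x_{Pike}.
∂π/∂x_{Pike} = 27.2 − 2x_{Pike} − x_{Largo} = 0, so x_{Pike} = 13.6 − 0.5x_{Largo}.
By the same steps for Largo: x_{Largo} = 11.6 − 0.5x_{Pike}.
Plugging x_{Largo} into Pike's best response: x_{Pike} = 13.6 − 0.5(11.6 − 0.5x_{Pike}) ⇒ 0.75x_{Pike} = 7.8, so x_{Pike} = 10.4.
Then x_{Largo} = 11.6 − 0.5·10.4 = 6.4.
Equilibrium price: P = 41.2 − 16.8 = 24.4.

24.4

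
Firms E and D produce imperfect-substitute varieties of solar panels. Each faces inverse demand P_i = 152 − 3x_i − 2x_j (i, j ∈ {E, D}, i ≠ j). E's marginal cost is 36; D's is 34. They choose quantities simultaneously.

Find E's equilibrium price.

Firm E's profit: π = x_E(152 − 3x_E − 2x_D) − 36x_E.
∂π/∂x_E = 116 − 6x_E − 2x_D = 0 ⇒ x_E = 58/3 − (1/3)x_D.
Similarly x_D = 59/3 − (1/3)x_E.
Substituting the second reaction function into the first: x_E = 58/3 − (1/3)(59/3 − (1/3)x_E), which gives (8/9)x_E = 115/9 ⇒ x_E = 14.375.
Then x_D = 59/3 − (1/3)·14.375 = 14.875.
P_E = 152 − 3·14.375 − 2·14.875 = 79.125.

79.125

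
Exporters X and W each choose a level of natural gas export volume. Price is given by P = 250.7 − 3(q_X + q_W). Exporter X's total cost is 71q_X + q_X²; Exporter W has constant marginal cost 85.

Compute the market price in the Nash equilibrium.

145.5

Exporter X's profit: π = q_X(250.7 − 3(q_X + q_W)) − 71q_X − q_X².
∂π/∂q_X = 179.7 − 8q_X − 3q_W = 0, so q_X = 22.4625 − 0.375q_W.
For W: ∂π/∂q_W = 165.7 − 6q_W − 3q_X = 0 ⇒ q_W = 1657/60 − 0.5q_X.
Plugging q_W into X's best response: q_X = 22.4625 − 0.375(1657/60 − 0.5q_X) ⇒ 0.8125q_X = 1937/160, so q_X = 14.9.
Then q_W = 1657/60 − 0.5·14.9 = 121/6.
Equilibrium price: P = 250.7 − 3·(526/15) = 145.5.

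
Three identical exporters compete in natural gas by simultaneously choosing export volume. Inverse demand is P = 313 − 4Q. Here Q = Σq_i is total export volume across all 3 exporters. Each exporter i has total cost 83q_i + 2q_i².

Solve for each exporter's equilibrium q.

A representative exporter's profit is π_i = q_i(313 − 4Q) − 83q_i − 2q_i², with Q = q_i + Σ_{j≠i} q_j.
First-order condition: 230 − 12q_i − 4Σ_{j≠i} q_j = 0.
Imposing symmetry (q_j = q for all j) turns Σ_{j≠i} q_j into 2q, so 230 = 20q and q = 11.5.

11.5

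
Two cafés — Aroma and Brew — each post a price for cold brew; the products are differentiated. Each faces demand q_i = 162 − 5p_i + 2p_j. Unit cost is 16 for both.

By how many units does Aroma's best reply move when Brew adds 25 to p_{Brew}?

5

Aroma's profit: π = (p_{Aroma} − 16)(162 − 5p_{Aroma} + 2p_{Brew}).
∂π/∂p_{Aroma} = 242 − 10p_{Aroma} + 2p_{Brew} = 0 ⇒ p_{Aroma} = 24.2 + 0.2p_{Brew}.
The reaction-function slope is 0.2, so a 25-unit rise in p_{Brew} moves p_{Aroma} by 0.2 × 25 = 5. Aroma's best response rises — the actions are strategic complements.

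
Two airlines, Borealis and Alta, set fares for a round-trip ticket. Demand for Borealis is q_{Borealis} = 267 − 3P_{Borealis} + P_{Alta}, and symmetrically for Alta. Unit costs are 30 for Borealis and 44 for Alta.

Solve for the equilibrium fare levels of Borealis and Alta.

Borealis's profit: π = (P_{Borealis} − 30)(267 − 3P_{Borealis} + P_{Alta}).
∂π/∂P_{Borealis} = 357 − 6P_{Borealis} + P_{Alta} = 0 ⇒ P_{Borealis} = 59.5 + (1/6)P_{Alta}.
Similarly P_{Alta} = 66.5 + (1/6)P_{Borealis}.
Substituting the second reaction function into the first: P_{Borealis} = 59.5 + (1/6)(66.5 + (1/6)P_{Borealis}), which gives (35/36)P_{Borealis} = 847/12 ⇒ P_{Borealis} = 72.6.
Then P_{Alta} = 66.5 + (1/6)·72.6 = 78.6.

72.6, 78.6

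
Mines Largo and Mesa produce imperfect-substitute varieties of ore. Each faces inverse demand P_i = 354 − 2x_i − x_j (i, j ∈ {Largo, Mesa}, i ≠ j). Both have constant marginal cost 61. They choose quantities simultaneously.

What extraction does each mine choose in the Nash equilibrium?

58.6

Mine Largo's profit: π = x_{Largo}(354 − 2x_{Largo} − x_{Mesa}) − 61x_{Largo}.
∂π/∂x_{Largo} = 293 − 4x_{Largo} − x_{Mesa} = 0 ⇒ x_{Largo} = 73.25 − 0.25x_{Mesa}.
By symmetry x_{Mesa} = x_{Largo}; substituting into the reaction function, 1.25x_{Largo} = 73.25 and x_{Largo} = 58.6.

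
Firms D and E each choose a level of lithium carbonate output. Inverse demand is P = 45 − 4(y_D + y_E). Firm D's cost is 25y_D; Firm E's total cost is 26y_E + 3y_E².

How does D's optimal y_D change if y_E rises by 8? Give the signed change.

Firm D's profit: π = y_D(45 − 4(y_D + y_E)) − 25y_D.
∂π/∂y_D = 20 − 8y_D − 4y_E = 0, so y_D = 2.5 − 0.5y_E.
The reaction-function slope is −0.5, so an 8-unit rise in y_E moves y_D by −0.5 × 8 = −4. D's best response falls — the actions are strategic substitutes.

-4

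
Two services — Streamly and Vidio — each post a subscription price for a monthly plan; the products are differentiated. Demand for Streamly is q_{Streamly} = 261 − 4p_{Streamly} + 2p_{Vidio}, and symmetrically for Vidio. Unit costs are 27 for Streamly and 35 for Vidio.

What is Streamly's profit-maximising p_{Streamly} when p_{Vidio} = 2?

46.625

Streamly's profit: π = (p_{Streamly} − 27)(261 − 4p_{Streamly} + 2p_{Vidio}).
∂π/∂p_{Streamly} = 369 − 8p_{Streamly} + 2p_{Vidio} = 0 ⇒ p_{Streamly} = 46.125 + 0.25p_{Vidio}.
At p_{Vidio} = 2: p_{Streamly} = 46.125 + 0.25·2 = 46.625.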